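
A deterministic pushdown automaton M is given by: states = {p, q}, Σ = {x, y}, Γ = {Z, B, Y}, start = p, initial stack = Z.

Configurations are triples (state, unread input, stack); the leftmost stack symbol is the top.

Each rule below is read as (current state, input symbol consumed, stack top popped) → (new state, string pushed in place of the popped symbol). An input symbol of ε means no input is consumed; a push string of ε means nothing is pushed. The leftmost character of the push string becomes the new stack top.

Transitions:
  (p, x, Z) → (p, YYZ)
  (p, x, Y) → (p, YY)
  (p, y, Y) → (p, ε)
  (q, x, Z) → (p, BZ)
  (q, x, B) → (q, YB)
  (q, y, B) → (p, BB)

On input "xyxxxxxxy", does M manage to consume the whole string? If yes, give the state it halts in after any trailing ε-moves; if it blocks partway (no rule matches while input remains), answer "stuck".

p

(p, xyxxxxxxy, Z)
  read x, top Z: go to p, push YYZ → (p, yxxxxxxy, YYZ)
  read y, top Y: go to p, push ε → (p, xxxxxxy, YZ)
  read x, top Y: go to p, push YY → (p, xxxxxy, YYZ)
  read x, top Y: go to p, push YY → (p, xxxxy, YYYZ)
  read x, top Y: go to p, push YY → (p, xxxy, YYYYZ)
  read x, top Y: go to p, push YY → (p, xxy, YYYYYZ)
  read x, top Y: go to p, push YY → (p, xy, YYYYYYZ)
  read x, top Y: go to p, push YY → (p, y, YYYYYYYZ)
  read y, top Y: go to p, push ε → (p, ε, YYYYYYZ)
All input consumed; M is in state p.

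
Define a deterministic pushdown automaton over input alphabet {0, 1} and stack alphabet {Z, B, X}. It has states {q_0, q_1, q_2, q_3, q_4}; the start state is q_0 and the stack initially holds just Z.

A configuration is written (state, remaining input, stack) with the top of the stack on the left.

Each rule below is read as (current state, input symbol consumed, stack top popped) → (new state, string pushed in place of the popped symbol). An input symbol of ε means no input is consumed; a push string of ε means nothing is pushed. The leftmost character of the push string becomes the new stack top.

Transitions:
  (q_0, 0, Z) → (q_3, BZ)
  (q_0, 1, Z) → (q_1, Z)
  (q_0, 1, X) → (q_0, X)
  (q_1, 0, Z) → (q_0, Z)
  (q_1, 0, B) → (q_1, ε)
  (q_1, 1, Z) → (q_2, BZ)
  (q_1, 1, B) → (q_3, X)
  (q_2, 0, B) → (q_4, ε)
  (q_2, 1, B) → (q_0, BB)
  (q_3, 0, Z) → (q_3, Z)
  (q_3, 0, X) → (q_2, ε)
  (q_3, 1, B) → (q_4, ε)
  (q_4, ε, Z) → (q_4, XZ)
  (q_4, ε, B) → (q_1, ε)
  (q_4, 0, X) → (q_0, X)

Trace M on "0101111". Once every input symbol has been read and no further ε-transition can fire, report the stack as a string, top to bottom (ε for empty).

XZ

(q_0, 0101111, Z)
  read 0, top Z: go to q_3, push BZ → (q_3, 101111, BZ)
  read 1, top B: go to q_4, push ε → (q_4, 01111, Z)
  ε-move, top Z: go to q_4, push XZ → (q_4, 01111, XZ)
  read 0, top X: go to q_0, push X → (q_0, 1111, XZ)
  read 1, top X: go to q_0, push X → (q_0, 111, XZ)
  read 1, top X: go to q_0, push X → (q_0, 11, XZ)
  read 1, top X: go to q_0, push X → (q_0, 1, XZ)
  read 1, top X: go to q_0, push X → (q_0, ε, XZ)
All input consumed in state q_0 with stack XZ.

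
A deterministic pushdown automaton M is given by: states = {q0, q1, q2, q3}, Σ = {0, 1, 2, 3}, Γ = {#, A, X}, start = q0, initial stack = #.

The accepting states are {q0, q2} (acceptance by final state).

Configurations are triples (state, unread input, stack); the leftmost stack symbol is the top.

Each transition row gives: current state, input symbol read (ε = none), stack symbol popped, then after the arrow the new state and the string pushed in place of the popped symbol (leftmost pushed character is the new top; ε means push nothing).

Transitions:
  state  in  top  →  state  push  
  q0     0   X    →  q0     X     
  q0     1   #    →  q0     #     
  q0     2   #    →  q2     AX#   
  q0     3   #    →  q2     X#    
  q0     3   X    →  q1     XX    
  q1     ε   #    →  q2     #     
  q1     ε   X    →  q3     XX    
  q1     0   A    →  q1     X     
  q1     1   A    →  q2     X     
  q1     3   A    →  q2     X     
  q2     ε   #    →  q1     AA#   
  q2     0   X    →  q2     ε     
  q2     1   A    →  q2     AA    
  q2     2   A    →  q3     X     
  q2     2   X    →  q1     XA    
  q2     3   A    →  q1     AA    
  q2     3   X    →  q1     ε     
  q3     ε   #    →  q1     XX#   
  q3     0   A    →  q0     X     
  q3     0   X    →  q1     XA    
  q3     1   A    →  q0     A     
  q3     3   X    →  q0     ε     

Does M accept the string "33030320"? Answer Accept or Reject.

(q0, 33030320, #) ⊢ (q2, 3030320, X#) ⊢ (q1, 030320, #) ⊢ (q2, 030320, #) ⊢ (q1, 030320, AA#) ⊢ (q1, 30320, XA#) ⊢ (q3, 30320, XXA#) ⊢ (q0, 0320, XA#) ⊢ (q0, 320, XA#) ⊢ (q1, 20, XXA#) ⊢ (q3, 20, XXXA#)
No transition applies at (q3, 20, XXXA#); input not fully consumed.

Reject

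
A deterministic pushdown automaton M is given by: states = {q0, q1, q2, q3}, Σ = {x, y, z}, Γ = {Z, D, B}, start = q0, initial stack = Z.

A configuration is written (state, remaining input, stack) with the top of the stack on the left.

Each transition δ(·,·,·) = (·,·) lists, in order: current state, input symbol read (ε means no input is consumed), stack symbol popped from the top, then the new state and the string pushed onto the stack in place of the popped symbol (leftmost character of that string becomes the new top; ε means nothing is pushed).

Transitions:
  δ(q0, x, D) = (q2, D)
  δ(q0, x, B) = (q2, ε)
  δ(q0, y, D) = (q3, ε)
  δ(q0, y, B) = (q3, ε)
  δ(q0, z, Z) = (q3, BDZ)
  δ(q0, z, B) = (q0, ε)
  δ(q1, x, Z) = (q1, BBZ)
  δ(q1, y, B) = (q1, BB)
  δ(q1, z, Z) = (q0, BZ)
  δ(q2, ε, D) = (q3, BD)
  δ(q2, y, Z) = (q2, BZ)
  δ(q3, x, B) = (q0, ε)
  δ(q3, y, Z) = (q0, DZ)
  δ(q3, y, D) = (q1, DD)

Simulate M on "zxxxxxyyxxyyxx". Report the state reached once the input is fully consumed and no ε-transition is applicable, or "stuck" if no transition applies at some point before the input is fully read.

q0

(q0, zxxxxxyyxxyyxx, Z)
  read z, top Z: go to q3, push BDZ → (q3, xxxxxyyxxyyxx, BDZ)
  read x, top B: go to q0, push ε → (q0, xxxxyyxxyyxx, DZ)
  read x, top D: go to q2, push D → (q2, xxxyyxxyyxx, DZ)
  ε-move, top D: go to q3, push BD → (q3, xxxyyxxyyxx, BDZ)
  read x, top B: go to q0, push ε → (q0, xxyyxxyyxx, DZ)
  read x, top D: go to q2, push D → (q2, xyyxxyyxx, DZ)
  ε-move, top D: go to q3, push BD → (q3, xyyxxyyxx, BDZ)
  read x, top B: go to q0, push ε → (q0, yyxxyyxx, DZ)
  read y, top D: go to q3, push ε → (q3, yxxyyxx, Z)
  read y, top Z: go to q0, push DZ → (q0, xxyyxx, DZ)
  read x, top D: go to q2, push D → (q2, xyyxx, DZ)
  ε-move, top D: go to q3, push BD → (q3, xyyxx, BDZ)
  read x, top B: go to q0, push ε → (q0, yyxx, DZ)
  read y, top D: go to q3, push ε → (q3, yxx, Z)
  read y, top Z: go to q0, push DZ → (q0, xx, DZ)
  read x, top D: go to q2, push D → (q2, x, DZ)
  ε-move, top D: go to q3, push BD → (q3, x, BDZ)
  read x, top B: go to q0, push ε → (q0, ε, DZ)
All input consumed; M is in state q0.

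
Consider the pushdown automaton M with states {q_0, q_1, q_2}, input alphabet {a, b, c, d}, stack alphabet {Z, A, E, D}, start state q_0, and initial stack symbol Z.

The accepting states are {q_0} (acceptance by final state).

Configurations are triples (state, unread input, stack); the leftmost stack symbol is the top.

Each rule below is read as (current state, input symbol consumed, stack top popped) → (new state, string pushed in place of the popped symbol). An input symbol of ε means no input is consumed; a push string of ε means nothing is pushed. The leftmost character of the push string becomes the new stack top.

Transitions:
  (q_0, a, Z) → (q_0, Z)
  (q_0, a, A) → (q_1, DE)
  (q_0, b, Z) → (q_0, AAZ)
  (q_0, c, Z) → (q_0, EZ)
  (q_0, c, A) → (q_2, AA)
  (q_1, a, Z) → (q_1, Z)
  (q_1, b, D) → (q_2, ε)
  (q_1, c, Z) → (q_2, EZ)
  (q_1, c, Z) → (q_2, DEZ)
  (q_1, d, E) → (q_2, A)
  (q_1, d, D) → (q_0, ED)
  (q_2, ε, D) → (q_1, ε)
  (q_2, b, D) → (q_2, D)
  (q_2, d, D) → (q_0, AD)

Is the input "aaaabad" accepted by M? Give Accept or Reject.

Accept

One accepting computation: (q_0, aaaabad, Z) ⊢ (q_0, aaabad, Z) ⊢ (q_0, aabad, Z) ⊢ (q_0, abad, Z) ⊢ (q_0, bad, Z) ⊢ (q_0, ad, AAZ) ⊢ (q_1, d, DEAZ) ⊢ (q_0, ε, EDEAZ)
All input consumed and state q_0 ∈ F.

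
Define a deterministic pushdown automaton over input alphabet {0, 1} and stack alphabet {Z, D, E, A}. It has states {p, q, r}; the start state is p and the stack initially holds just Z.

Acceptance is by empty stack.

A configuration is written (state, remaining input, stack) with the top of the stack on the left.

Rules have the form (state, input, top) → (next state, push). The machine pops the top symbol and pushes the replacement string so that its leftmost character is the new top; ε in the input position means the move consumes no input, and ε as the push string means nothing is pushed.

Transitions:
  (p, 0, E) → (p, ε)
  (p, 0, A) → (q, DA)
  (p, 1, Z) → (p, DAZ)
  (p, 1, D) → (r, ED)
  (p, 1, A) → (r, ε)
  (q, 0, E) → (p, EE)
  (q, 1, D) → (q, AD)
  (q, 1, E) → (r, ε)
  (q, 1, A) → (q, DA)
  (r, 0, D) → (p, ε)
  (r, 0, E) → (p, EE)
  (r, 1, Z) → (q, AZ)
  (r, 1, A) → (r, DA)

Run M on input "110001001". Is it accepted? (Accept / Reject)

(p, 110001001, Z)
  read 1, top Z: go to p, push DAZ → (p, 10001001, DAZ)
  read 1, top D: go to r, push ED → (r, 0001001, EDAZ)
  read 0, top E: go to p, push EE → (p, 001001, EEDAZ)
  read 0, top E: go to p, push ε → (p, 01001, EDAZ)
  read 0, top E: go to p, push ε → (p, 1001, DAZ)
  read 1, top D: go to r, push ED → (r, 001, EDAZ)
  read 0, top E: go to p, push EE → (p, 01, EEDAZ)
  read 0, top E: go to p, push ε → (p, 1, EDAZ)
No transition applies at (p, 1, EDAZ); input not fully consumed.

Reject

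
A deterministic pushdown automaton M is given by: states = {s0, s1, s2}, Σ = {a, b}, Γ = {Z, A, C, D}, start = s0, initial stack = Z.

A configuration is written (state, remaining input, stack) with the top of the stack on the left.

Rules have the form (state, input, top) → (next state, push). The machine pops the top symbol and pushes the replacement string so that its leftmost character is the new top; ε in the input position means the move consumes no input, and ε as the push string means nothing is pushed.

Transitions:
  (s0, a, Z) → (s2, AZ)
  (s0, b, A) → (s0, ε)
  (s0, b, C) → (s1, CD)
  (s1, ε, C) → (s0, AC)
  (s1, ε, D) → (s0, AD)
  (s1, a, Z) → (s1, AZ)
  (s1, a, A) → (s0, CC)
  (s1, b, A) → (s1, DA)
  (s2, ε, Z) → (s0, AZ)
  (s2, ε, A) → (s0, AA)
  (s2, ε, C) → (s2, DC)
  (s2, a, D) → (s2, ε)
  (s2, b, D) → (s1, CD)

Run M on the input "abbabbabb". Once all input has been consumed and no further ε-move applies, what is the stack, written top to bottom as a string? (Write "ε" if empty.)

Z

(s0, abbabbabb, Z)
  read a, top Z: go to s2, push AZ → (s2, bbabbabb, AZ)
  ε-move, top A: go to s0, push AA → (s0, bbabbabb, AAZ)
  read b, top A: go to s0, push ε → (s0, babbabb, AZ)
  read b, top A: go to s0, push ε → (s0, abbabb, Z)
  read a, top Z: go to s2, push AZ → (s2, bbabb, AZ)
  ε-move, top A: go to s0, push AA → (s0, bbabb, AAZ)
  read b, top A: go to s0, push ε → (s0, babb, AZ)
  read b, top A: go to s0, push ε → (s0, abb, Z)
  read a, top Z: go to s2, push AZ → (s2, bb, AZ)
  ε-move, top A: go to s0, push AA → (s0, bb, AAZ)
  read b, top A: go to s0, push ε → (s0, b, AZ)
  read b, top A: go to s0, push ε → (s0, ε, Z)
All input consumed in state s0 with stack Z.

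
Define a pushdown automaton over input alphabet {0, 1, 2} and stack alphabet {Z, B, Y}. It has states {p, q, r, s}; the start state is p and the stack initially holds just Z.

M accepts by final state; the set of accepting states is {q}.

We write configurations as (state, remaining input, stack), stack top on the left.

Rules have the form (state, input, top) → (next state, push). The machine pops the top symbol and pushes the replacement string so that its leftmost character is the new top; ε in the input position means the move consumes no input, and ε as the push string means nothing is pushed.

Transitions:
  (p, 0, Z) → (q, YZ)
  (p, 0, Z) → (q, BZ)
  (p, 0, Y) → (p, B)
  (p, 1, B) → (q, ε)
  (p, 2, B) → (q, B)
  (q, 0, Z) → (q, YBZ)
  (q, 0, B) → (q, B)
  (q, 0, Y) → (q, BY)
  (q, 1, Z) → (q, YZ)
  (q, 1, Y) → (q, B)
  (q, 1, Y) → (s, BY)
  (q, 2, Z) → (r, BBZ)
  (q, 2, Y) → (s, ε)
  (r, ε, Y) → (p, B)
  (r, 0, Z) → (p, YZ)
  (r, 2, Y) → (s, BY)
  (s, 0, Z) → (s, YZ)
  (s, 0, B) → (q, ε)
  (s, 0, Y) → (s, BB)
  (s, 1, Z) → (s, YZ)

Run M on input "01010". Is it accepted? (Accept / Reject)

One accepting computation: (p, 01010, Z) ⊢ (q, 1010, YZ) ⊢ (s, 010, BYZ) ⊢ (q, 10, YZ) ⊢ (q, 0, BZ) ⊢ (q, ε, BZ)
All input consumed and state q ∈ F.

Accept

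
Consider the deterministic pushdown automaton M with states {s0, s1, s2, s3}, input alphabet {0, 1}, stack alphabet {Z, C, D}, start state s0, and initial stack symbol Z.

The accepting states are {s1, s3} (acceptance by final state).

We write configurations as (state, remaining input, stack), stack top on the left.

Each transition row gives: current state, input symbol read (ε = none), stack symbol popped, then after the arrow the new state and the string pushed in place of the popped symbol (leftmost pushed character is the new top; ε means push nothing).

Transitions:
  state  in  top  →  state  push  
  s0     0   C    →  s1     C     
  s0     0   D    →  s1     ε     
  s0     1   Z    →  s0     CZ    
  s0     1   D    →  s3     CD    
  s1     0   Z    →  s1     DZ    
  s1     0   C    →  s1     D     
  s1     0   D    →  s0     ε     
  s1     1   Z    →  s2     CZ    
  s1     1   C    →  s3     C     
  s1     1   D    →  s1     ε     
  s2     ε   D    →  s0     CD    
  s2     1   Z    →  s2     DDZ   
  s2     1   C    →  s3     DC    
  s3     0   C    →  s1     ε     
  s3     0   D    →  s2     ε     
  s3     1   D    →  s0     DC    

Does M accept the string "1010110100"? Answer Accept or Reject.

Reject

(s0, 1010110100, Z)
  read 1, top Z: go to s0, push CZ → (s0, 010110100, CZ)
  read 0, top C: go to s1, push C → (s1, 10110100, CZ)
  read 1, top C: go to s3, push C → (s3, 0110100, CZ)
  read 0, top C: go to s1, push ε → (s1, 110100, Z)
  read 1, top Z: go to s2, push CZ → (s2, 10100, CZ)
  read 1, top C: go to s3, push DC → (s3, 0100, DCZ)
  read 0, top D: go to s2, push ε → (s2, 100, CZ)
  read 1, top C: go to s3, push DC → (s3, 00, DCZ)
  read 0, top D: go to s2, push ε → (s2, 0, CZ)
No transition applies at (s2, 0, CZ); input not fully consumed.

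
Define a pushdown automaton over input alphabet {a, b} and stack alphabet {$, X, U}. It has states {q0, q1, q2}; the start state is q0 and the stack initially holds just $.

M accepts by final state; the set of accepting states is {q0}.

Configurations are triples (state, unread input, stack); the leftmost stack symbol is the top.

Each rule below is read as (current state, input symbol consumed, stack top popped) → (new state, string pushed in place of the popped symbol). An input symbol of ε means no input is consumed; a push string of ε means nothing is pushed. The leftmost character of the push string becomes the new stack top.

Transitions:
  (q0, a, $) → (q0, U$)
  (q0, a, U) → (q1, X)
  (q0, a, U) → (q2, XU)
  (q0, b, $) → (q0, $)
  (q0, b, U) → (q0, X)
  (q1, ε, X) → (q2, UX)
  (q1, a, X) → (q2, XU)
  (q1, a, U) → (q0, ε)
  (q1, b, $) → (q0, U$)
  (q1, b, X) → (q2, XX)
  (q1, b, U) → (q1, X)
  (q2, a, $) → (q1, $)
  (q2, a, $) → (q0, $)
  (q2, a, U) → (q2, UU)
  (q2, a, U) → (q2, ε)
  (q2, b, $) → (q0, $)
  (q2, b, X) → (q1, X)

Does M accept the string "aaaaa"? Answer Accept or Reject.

No computation consumes all input and reaches a final state.

Reject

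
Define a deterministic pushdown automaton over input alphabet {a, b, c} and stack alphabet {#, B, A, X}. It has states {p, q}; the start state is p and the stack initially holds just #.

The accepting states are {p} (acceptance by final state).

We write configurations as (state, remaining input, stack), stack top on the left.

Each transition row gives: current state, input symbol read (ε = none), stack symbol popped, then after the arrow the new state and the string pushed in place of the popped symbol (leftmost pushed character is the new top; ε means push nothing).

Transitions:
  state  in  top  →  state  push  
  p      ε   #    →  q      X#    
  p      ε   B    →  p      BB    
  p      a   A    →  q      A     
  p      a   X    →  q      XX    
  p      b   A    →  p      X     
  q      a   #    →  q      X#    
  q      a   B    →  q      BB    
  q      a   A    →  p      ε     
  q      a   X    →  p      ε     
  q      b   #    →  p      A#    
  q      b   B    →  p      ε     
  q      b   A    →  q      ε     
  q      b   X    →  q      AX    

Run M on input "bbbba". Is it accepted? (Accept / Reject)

Accept

(p, bbbba, #)
  ε-move, top #: go to q, push X# → (q, bbbba, X#)
  read b, top X: go to q, push AX → (q, bbba, AX#)
  read b, top A: go to q, push ε → (q, bba, X#)
  read b, top X: go to q, push AX → (q, ba, AX#)
  read b, top A: go to q, push ε → (q, a, X#)
  read a, top X: go to p, push ε → (p, ε, #)
All input consumed; state p ∈ F.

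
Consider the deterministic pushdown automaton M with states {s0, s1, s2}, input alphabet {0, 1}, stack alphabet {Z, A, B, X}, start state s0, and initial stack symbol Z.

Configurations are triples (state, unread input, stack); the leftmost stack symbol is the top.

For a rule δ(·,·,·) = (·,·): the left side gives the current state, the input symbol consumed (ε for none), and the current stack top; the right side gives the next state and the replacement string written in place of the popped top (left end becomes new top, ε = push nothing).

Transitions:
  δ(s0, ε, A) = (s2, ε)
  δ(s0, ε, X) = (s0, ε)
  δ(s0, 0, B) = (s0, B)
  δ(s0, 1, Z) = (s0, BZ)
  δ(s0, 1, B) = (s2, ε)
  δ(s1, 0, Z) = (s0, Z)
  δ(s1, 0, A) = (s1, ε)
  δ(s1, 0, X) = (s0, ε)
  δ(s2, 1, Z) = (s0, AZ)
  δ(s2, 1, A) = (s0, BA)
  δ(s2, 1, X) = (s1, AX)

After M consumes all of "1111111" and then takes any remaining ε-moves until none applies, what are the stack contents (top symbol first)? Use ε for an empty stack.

(s0, 1111111, Z)
  read 1, top Z: go to s0, push BZ → (s0, 111111, BZ)
  read 1, top B: go to s2, push ε → (s2, 11111, Z)
  read 1, top Z: go to s0, push AZ → (s0, 1111, AZ)
  ε-move, top A: go to s2, push ε → (s2, 1111, Z)
  read 1, top Z: go to s0, push AZ → (s0, 111, AZ)
  ε-move, top A: go to s2, push ε → (s2, 111, Z)
  read 1, top Z: go to s0, push AZ → (s0, 11, AZ)
  ε-move, top A: go to s2, push ε → (s2, 11, Z)
  read 1, top Z: go to s0, push AZ → (s0, 1, AZ)
  ε-move, top A: go to s2, push ε → (s2, 1, Z)
  read 1, top Z: go to s0, push AZ → (s0, ε, AZ)
  ε-move, top A: go to s2, push ε → (s2, ε, Z)
All input consumed in state s2 with stack Z.

Z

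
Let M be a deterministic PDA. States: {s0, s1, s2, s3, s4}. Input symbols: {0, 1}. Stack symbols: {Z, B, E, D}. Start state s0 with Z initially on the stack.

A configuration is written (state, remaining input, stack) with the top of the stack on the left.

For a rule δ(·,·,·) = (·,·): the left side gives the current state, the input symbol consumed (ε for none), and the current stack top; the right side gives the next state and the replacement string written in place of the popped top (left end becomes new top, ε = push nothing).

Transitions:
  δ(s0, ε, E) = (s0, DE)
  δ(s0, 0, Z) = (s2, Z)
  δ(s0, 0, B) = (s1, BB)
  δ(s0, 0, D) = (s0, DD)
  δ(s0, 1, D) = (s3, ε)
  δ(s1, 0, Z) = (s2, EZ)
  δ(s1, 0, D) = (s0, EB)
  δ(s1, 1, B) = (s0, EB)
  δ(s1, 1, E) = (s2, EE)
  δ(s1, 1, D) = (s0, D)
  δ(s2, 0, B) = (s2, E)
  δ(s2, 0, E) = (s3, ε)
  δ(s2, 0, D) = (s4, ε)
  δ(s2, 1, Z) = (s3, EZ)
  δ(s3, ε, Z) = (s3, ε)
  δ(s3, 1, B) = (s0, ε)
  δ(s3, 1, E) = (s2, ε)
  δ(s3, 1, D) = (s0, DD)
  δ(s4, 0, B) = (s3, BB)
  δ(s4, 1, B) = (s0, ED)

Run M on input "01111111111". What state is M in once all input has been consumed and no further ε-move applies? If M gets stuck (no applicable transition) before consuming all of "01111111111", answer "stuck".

(s0, 01111111111, Z) ⊢ (s2, 1111111111, Z) ⊢ (s3, 111111111, EZ) ⊢ (s2, 11111111, Z) ⊢ (s3, 1111111, EZ) ⊢ (s2, 111111, Z) ⊢ (s3, 11111, EZ) ⊢ (s2, 1111, Z) ⊢ (s3, 111, EZ) ⊢ (s2, 11, Z) ⊢ (s3, 1, EZ) ⊢ (s2, ε, Z)
All input consumed; M is in state s2.

s2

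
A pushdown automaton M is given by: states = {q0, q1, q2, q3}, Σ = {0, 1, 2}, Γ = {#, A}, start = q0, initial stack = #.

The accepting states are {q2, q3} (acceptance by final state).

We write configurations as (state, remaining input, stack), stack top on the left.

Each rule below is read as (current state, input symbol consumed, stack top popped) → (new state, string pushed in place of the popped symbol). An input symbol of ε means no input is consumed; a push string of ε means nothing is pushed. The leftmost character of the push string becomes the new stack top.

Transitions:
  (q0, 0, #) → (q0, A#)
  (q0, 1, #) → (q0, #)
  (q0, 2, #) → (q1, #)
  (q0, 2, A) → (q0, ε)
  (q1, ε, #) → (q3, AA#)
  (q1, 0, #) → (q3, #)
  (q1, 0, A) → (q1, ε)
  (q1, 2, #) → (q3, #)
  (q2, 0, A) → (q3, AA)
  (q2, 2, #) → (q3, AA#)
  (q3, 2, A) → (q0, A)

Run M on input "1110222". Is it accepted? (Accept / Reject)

One accepting computation: (q0, 1110222, #) ⊢ (q0, 110222, #) ⊢ (q0, 10222, #) ⊢ (q0, 0222, #) ⊢ (q0, 222, A#) ⊢ (q0, 22, #) ⊢ (q1, 2, #) ⊢ (q3, ε, #)
All input consumed and state q3 ∈ F.

Accept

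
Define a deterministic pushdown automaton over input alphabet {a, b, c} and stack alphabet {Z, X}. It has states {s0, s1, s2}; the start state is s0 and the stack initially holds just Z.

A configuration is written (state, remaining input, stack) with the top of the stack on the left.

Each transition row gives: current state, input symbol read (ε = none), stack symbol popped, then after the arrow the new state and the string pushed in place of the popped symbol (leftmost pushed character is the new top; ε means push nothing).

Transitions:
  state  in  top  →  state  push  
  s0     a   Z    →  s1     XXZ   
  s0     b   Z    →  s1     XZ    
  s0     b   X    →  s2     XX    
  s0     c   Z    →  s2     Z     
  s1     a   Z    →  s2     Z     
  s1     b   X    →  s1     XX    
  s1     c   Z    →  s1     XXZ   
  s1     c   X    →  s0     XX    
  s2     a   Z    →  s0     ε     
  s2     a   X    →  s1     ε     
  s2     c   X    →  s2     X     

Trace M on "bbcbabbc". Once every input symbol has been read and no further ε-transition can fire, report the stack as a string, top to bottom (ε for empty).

XXXXXXZ

(s0, bbcbabbc, Z) ⊢ (s1, bcbabbc, XZ) ⊢ (s1, cbabbc, XXZ) ⊢ (s0, babbc, XXXZ) ⊢ (s2, abbc, XXXXZ) ⊢ (s1, bbc, XXXZ) ⊢ (s1, bc, XXXXZ) ⊢ (s1, c, XXXXXZ) ⊢ (s0, ε, XXXXXXZ)
All input consumed in state s0 with stack XXXXXXZ.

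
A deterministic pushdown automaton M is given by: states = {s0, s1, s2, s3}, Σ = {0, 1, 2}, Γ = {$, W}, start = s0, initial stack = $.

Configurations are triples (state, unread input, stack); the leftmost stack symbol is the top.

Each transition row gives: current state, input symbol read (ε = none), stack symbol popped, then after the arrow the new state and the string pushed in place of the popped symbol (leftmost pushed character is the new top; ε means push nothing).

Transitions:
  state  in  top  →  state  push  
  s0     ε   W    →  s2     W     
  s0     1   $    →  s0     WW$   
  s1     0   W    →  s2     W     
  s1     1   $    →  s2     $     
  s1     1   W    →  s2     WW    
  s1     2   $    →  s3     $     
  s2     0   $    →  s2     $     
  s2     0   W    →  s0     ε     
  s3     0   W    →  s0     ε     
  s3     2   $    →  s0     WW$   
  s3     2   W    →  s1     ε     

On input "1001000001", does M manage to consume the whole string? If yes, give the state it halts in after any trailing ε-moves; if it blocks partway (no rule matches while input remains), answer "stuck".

stuck

(s0, 1001000001, $)
  read 1, top $: go to s0, push WW$ → (s0, 001000001, WW$)
  ε-move, top W: go to s2, push W → (s2, 001000001, WW$)
  read 0, top W: go to s0, push ε → (s0, 01000001, W$)
  ε-move, top W: go to s2, push W → (s2, 01000001, W$)
  read 0, top W: go to s0, push ε → (s0, 1000001, $)
  read 1, top $: go to s0, push WW$ → (s0, 000001, WW$)
  ε-move, top W: go to s2, push W → (s2, 000001, WW$)
  read 0, top W: go to s0, push ε → (s0, 00001, W$)
  ε-move, top W: go to s2, push W → (s2, 00001, W$)
  read 0, top W: go to s0, push ε → (s0, 0001, $)
No transition for (s0, 0, top $); M blocks with input 0001 remaining.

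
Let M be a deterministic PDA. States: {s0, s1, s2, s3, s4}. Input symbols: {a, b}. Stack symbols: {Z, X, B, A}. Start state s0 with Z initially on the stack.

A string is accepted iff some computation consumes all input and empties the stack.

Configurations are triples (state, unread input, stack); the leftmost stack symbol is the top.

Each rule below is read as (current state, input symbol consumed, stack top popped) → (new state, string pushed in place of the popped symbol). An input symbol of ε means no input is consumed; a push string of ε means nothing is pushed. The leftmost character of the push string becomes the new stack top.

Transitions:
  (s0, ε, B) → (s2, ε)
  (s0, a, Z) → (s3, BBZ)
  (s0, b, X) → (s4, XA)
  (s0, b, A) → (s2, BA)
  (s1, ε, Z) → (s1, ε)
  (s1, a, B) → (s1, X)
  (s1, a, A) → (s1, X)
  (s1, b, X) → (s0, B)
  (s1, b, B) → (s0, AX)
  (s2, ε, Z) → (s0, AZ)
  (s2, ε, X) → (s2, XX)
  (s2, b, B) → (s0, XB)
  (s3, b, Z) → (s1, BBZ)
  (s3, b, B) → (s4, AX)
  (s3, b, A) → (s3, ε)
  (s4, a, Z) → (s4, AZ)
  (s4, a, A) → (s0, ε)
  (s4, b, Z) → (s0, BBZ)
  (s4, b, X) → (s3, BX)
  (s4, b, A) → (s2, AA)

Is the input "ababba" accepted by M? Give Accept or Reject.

Reject

(s0, ababba, Z)
  read a, top Z: go to s3, push BBZ → (s3, babba, BBZ)
  read b, top B: go to s4, push AX → (s4, abba, AXBZ)
  read a, top A: go to s0, push ε → (s0, bba, XBZ)
  read b, top X: go to s4, push XA → (s4, ba, XABZ)
  read b, top X: go to s3, push BX → (s3, a, BXABZ)
No transition applies at (s3, a, BXABZ); input not fully consumed.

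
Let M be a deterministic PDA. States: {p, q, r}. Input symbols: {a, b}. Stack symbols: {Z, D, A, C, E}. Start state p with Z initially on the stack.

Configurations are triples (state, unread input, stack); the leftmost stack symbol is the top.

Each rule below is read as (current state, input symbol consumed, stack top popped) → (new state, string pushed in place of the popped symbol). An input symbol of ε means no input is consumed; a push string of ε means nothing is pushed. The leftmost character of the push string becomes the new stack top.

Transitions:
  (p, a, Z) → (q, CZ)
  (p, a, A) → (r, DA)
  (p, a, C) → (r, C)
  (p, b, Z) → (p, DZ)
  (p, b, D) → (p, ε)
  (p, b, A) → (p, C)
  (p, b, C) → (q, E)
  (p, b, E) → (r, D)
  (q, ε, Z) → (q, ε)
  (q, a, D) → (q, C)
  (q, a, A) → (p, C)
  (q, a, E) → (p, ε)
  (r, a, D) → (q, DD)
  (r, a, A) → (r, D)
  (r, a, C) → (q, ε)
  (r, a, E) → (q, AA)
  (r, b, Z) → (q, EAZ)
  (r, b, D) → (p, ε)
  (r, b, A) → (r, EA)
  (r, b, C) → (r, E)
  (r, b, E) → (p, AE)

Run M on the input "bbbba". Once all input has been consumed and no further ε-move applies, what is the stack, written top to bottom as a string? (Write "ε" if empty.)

CZ

(p, bbbba, Z)
  read b, top Z: go to p, push DZ → (p, bbba, DZ)
  read b, top D: go to p, push ε → (p, bba, Z)
  read b, top Z: go to p, push DZ → (p, ba, DZ)
  read b, top D: go to p, push ε → (p, a, Z)
  read a, top Z: go to q, push CZ → (q, ε, CZ)
All input consumed in state q with stack CZ.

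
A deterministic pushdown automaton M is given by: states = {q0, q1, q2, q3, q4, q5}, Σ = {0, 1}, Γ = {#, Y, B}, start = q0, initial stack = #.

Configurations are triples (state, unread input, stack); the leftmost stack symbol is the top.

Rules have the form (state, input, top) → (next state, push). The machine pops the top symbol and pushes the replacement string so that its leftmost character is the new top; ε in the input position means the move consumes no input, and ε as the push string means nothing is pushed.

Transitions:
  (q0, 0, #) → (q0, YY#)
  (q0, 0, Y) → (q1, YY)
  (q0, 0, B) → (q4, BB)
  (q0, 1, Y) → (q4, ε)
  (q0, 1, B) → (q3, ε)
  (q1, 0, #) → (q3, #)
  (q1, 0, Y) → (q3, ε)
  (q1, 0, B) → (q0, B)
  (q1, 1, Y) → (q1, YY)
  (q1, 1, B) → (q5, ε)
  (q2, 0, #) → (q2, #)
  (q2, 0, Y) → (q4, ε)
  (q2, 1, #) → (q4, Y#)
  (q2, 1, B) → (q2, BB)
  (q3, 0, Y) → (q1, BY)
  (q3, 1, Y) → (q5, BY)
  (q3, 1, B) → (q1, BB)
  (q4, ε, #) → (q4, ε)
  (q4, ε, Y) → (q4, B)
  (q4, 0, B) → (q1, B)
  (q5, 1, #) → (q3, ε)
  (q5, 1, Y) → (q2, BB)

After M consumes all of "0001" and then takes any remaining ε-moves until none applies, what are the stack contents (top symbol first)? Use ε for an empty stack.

BYY#

(q0, 0001, #)
  read 0, top #: go to q0, push YY# → (q0, 001, YY#)
  read 0, top Y: go to q1, push YY → (q1, 01, YYY#)
  read 0, top Y: go to q3, push ε → (q3, 1, YY#)
  read 1, top Y: go to q5, push BY → (q5, ε, BYY#)
All input consumed in state q5 with stack BYY#.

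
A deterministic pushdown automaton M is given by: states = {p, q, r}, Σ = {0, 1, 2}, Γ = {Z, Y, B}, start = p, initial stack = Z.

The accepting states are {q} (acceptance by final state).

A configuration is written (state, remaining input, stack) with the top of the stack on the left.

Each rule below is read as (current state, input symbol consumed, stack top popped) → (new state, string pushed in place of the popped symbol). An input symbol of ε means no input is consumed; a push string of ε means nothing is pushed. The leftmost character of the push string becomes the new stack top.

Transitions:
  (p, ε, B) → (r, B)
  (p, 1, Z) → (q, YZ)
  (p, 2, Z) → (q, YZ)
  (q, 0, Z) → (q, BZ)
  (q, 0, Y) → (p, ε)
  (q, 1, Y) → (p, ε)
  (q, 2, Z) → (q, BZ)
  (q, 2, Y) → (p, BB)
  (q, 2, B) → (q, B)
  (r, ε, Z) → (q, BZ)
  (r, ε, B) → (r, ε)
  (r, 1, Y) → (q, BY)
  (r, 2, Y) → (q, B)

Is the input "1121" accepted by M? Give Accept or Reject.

Reject

(p, 1121, Z)
  read 1, top Z: go to q, push YZ → (q, 121, YZ)
  read 1, top Y: go to p, push ε → (p, 21, Z)
  read 2, top Z: go to q, push YZ → (q, 1, YZ)
  read 1, top Y: go to p, push ε → (p, ε, Z)
All input consumed; state p ∉ F and no further ε-move applies.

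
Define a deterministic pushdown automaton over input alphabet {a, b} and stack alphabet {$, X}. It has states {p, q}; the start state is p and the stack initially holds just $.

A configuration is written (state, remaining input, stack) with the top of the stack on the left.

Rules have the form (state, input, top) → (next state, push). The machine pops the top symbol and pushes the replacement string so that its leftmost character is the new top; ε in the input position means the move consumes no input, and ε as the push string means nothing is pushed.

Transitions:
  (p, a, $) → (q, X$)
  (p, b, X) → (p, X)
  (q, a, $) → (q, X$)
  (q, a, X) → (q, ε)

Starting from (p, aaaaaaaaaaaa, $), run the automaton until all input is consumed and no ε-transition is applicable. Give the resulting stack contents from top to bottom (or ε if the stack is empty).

(p, aaaaaaaaaaaa, $) ⊢ (q, aaaaaaaaaaa, X$) ⊢ (q, aaaaaaaaaa, $) ⊢ (q, aaaaaaaaa, X$) ⊢ (q, aaaaaaaa, $) ⊢ (q, aaaaaaa, X$) ⊢ (q, aaaaaa, $) ⊢ (q, aaaaa, X$) ⊢ (q, aaaa, $) ⊢ (q, aaa, X$) ⊢ (q, aa, $) ⊢ (q, a, X$) ⊢ (q, ε, $)
All input consumed in state q with stack $.

$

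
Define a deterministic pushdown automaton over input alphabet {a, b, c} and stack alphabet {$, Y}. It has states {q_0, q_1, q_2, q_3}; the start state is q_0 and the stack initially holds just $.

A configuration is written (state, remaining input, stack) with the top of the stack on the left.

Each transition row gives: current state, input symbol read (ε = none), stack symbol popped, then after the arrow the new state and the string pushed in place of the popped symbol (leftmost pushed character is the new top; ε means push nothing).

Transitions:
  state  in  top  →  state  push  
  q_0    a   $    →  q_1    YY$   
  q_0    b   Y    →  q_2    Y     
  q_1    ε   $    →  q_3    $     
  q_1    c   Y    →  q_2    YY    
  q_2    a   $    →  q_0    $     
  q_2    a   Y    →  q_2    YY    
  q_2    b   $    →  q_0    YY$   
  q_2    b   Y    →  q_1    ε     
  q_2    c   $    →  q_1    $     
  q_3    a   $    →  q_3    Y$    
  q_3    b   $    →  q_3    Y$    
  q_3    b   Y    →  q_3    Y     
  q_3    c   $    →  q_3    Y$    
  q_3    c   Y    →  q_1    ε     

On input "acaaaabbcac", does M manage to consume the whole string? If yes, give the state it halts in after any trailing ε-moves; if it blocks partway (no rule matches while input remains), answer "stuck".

stuck

(q_0, acaaaabbcac, $) ⊢ (q_1, caaaabbcac, YY$) ⊢ (q_2, aaaabbcac, YYY$) ⊢ (q_2, aaabbcac, YYYY$) ⊢ (q_2, aabbcac, YYYYY$) ⊢ (q_2, abbcac, YYYYYY$) ⊢ (q_2, bbcac, YYYYYYY$) ⊢ (q_1, bcac, YYYYYY$)
No transition for (q_1, b, top Y); M blocks with input bcac remaining.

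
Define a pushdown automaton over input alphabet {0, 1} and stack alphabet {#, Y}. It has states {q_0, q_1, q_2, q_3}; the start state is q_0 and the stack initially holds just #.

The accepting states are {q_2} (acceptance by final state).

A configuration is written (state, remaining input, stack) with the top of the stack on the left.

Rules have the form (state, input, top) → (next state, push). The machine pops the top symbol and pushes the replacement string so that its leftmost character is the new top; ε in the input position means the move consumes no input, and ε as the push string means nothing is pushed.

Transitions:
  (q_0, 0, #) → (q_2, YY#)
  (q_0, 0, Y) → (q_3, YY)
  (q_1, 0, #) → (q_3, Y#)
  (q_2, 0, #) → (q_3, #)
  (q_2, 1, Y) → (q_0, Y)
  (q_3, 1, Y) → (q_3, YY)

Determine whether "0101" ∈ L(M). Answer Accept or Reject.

Reject

No computation consumes all input and reaches a final state.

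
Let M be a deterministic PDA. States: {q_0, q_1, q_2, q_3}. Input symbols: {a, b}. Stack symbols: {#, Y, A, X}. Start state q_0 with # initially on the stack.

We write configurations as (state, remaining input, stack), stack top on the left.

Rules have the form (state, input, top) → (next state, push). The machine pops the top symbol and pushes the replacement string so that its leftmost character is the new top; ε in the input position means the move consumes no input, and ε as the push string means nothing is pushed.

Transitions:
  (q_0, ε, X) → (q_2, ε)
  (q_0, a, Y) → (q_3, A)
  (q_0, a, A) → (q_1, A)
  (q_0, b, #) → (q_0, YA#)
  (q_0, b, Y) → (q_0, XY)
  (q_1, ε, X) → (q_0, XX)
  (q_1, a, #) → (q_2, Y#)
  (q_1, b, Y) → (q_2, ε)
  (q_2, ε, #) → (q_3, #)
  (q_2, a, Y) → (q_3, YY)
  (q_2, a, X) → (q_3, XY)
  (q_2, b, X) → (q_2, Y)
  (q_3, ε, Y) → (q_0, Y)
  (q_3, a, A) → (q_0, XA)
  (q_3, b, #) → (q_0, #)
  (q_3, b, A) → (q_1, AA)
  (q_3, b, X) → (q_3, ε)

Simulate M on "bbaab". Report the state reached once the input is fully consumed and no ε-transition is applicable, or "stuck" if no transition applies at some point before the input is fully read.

(q_0, bbaab, #) ⊢ (q_0, baab, YA#) ⊢ (q_0, aab, XYA#) ⊢ (q_2, aab, YA#) ⊢ (q_3, ab, YYA#) ⊢ (q_0, ab, YYA#) ⊢ (q_3, b, AYA#) ⊢ (q_1, ε, AAYA#)
All input consumed; M is in state q_1.

q_1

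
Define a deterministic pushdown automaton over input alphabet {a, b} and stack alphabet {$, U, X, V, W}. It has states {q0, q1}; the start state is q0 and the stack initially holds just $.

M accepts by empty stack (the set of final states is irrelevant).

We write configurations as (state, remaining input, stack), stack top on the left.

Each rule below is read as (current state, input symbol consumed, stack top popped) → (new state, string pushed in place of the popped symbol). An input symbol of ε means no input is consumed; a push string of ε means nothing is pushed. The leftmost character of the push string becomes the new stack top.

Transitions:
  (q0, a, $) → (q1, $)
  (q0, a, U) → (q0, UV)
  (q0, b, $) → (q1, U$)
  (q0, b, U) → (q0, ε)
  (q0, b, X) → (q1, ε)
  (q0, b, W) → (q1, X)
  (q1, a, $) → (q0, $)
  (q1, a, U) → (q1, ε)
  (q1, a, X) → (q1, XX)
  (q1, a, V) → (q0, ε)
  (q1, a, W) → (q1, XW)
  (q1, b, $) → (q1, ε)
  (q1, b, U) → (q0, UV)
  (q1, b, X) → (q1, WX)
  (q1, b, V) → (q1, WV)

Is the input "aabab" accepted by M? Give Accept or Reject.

Accept

(q0, aabab, $)
  read a, top $: go to q1, push $ → (q1, abab, $)
  read a, top $: go to q0, push $ → (q0, bab, $)
  read b, top $: go to q1, push U$ → (q1, ab, U$)
  read a, top U: go to q1, push ε → (q1, b, $)
  read b, top $: go to q1, push ε → (q1, ε, ε)
All input consumed and the stack is empty.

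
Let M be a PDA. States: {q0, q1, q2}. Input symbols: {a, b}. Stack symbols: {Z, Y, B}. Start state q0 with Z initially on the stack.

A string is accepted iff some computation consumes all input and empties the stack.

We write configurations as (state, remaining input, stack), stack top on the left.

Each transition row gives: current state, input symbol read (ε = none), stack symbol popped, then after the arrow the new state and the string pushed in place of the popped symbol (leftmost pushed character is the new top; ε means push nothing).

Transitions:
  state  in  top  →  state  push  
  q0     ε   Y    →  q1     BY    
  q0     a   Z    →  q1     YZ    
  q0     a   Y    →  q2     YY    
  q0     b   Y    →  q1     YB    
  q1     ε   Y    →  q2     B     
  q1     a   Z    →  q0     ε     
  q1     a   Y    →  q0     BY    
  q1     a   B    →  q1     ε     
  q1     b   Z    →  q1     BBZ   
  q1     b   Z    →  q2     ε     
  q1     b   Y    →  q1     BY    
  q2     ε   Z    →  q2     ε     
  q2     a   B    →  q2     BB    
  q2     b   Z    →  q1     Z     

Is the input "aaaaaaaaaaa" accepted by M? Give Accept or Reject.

No computation consumes all input and empties the stack.

Reject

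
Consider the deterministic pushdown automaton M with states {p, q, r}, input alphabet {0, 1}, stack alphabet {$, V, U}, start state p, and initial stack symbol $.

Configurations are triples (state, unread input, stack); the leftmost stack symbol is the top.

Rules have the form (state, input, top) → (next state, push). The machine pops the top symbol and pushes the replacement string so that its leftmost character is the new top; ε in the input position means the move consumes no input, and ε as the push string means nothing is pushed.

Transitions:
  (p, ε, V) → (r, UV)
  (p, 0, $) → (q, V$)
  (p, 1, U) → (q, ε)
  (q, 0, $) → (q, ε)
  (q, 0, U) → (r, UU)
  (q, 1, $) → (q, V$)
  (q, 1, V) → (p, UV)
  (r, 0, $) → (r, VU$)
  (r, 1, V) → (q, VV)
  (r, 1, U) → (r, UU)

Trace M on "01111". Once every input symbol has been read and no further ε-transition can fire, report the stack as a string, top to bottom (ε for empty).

V$

(p, 01111, $) ⊢ (q, 1111, V$) ⊢ (p, 111, UV$) ⊢ (q, 11, V$) ⊢ (p, 1, UV$) ⊢ (q, ε, V$)
All input consumed in state q with stack V$.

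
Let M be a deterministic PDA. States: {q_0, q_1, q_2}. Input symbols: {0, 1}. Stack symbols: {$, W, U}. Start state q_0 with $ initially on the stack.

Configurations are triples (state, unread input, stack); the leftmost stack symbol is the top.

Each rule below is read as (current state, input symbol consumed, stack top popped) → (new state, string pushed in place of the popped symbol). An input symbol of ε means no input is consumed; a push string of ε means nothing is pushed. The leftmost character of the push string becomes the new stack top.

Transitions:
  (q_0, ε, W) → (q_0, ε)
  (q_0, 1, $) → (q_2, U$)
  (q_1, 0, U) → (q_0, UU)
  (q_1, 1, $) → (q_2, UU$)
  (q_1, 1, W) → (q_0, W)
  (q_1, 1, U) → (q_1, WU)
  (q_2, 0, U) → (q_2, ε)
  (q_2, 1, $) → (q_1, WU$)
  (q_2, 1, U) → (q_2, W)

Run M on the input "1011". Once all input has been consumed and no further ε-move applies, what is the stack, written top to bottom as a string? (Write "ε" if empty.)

(q_0, 1011, $)
  read 1, top $: go to q_2, push U$ → (q_2, 011, U$)
  read 0, top U: go to q_2, push ε → (q_2, 11, $)
  read 1, top $: go to q_1, push WU$ → (q_1, 1, WU$)
  read 1, top W: go to q_0, push W → (q_0, ε, WU$)
  ε-move, top W: go to q_0, push ε → (q_0, ε, U$)
All input consumed in state q_0 with stack U$.

U$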